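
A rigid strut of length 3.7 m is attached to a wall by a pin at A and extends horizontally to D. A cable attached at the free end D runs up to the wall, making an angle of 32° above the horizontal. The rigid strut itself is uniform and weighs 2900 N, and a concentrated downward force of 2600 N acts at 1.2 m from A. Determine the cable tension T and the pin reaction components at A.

ΣM about A: T·sin32°·3.7 − 2900·1.85 − 2600·1.2 = 0 → T = 8485/(3.7·0.529919) = 4327.54 ≈ 4328 N.
ΣF_x = 0: A_x − T·cos32° = 0 → A_x = 4327.54 × 0.848048 = 3670 N.
ΣF_y = 0: A_y + T·sin32° − 2900 − 2600 = 0 → A_y = 5500 − 4327.54 × 0.529919 = 3207 N.

T = 4328 N, A_x = 3670 N, A_y = 3207 N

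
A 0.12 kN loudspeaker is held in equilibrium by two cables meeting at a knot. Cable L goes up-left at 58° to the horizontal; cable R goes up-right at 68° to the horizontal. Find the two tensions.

ΣF_x = 0: −T_L·cos58° + T_R·cos68° = 0 → T_R = 1.4146·T_L.
ΣF_y = 0: T_L·sin58° + T_R·sin68° = 0.12.
Substitute: T_L·(0.848048 + 1.4146·0.927184) = 0.12 → T_L = 0.0555648 ≈ 0.05556 kN.
Then T_R = 1.4146 × 0.0555648 = 0.07860 kN.

T_L = 0.05556 kN, T_R = 0.07860 kN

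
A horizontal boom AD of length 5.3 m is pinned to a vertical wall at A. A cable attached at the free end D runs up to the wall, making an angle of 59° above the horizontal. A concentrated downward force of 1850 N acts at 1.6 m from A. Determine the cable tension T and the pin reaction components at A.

ΣM about A: T·sin59°·5.3 − 1850·1.6 = 0 → T = 2960/(5.3·0.857167) = 651.554 ≈ 651.6 N.
ΣF_x = 0: A_x − T·cos59° = 0 → A_x = 651.554 × 0.515038 = 335.6 N.
ΣF_y = 0: A_y + T·sin59° − 1850 = 0 → A_y = 1850 − 651.554 × 0.857167 = 1292 N.

T = 651.6 N, A_x = 335.6 N, A_y = 1292 N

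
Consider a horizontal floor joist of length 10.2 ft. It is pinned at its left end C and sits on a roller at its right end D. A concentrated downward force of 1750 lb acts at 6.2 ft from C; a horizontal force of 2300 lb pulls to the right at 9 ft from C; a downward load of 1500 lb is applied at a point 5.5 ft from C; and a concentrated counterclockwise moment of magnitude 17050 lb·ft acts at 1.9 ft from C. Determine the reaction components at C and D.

C_x = -2300 lb, C_y = 3049 lb, D_y = 201.0 lb

Moments about C: D_y·10.2 − 1750·6.2 − 1500·5.5 + 17050 = 0 → D_y = 2050/10.2 = 200.98 ≈ 201.0 lb.
ΣF_y = 0: C_y + 200.98 − 1750 − 1500 = 0 → C_y = 3049 lb.
ΣF_x = 0: C_x + 2300 = 0 → C_x = -2300 lb.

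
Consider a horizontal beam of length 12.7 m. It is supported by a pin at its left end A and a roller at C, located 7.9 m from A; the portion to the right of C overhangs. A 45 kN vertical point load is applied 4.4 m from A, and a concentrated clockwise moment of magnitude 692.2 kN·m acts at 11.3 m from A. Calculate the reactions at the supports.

A_x = 0, A_y = -67.68 kN, C_y = 112.7 kN

Moments about A: C_y·7.9 − 45·4.4 − 692.2 = 0 → C_y = 890.2/7.9 = 112.684 ≈ 112.7 kN.
ΣF_y = 0: A_y + 112.684 − 45 = 0 → A_y = -67.68 kN.
ΣF_x = 0: no horizontal applied forces, so A_x = 0.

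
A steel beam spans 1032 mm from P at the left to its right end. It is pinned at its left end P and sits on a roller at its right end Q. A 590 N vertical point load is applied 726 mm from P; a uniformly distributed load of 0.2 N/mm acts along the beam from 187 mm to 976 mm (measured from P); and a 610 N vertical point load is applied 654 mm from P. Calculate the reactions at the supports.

P_x = 0, P_y = 467.3 N, Q_y = 890.5 N

Resultant of the distributed load: 0.2 × 789 = 157.8 N at 581.5 mm from P.
Moments about P: Q_y·1032 − 590·726 − (0.2·789)·581.5 − 610·654 = 0 → Q_y = 919040.7/1032 = 890.543 ≈ 890.5 N.
ΣF_y = 0: P_y + 890.543 − 590 − 0.2·789 − 610 = 0 → P_y = 467.3 N.
ΣF_x = 0: no horizontal applied forces, so P_x = 0.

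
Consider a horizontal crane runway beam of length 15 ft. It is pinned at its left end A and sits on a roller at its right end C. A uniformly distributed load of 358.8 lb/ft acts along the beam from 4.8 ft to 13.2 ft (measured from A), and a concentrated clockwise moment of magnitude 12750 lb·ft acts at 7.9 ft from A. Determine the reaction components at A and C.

Resultant of the distributed load: 358.8 × 8.4 = 3013.92 lb at 9 ft from A.
Taking moments about A: C_y·15 − (358.8·8.4)·9 − 12750 = 0 → C_y = 39875.28/15 = 2658.35 ≈ 2658 lb.
ΣF_y = 0: A_y + 2658.35 − 358.8·8.4 = 0 → A_y = 355.6 lb.
ΣF_x = 0: no horizontal applied forces, so A_x = 0.

A_x = 0, A_y = 355.6 lb, C_y = 2658 lb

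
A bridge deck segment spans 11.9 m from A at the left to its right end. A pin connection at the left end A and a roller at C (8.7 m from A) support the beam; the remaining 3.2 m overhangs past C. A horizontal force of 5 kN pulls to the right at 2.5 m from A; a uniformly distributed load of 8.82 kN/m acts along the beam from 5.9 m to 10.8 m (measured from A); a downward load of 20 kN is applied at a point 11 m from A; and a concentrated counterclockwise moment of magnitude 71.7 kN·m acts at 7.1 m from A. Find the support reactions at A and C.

Resultant of the distributed load: 8.82 × 4.9 = 43.218 kN at 8.35 m from A.
Taking moments about A: C_y·8.7 − (8.82·4.9)·8.35 − 20·11 + 71.7 = 0 → C_y = 509.1703/8.7 = 58.5253 ≈ 58.53 kN.
ΣF_y = 0: A_y + 58.5253 − 8.82·4.9 − 20 = 0 → A_y = 4.693 kN.
ΣF_x = 0: A_x + 5 = 0 → A_x = -5.000 kN.

A_x = -5.000 kN, A_y = 4.693 kN, C_y = 58.53 kN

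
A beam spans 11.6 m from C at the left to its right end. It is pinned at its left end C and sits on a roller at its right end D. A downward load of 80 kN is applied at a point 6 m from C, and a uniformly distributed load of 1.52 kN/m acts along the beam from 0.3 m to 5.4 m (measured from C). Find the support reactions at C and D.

Resultant of the distributed load: 1.52 × 5.1 = 7.752 kN at 2.85 m from C.
Taking moments about C: D_y·11.6 − 80·6 − (1.52·5.1)·2.85 = 0 → D_y = 502.0932/11.6 = 43.2839 ≈ 43.28 kN.
ΣF_y = 0: C_y + 43.2839 − 80 − 1.52·5.1 = 0 → C_y = 44.47 kN.
ΣF_x = 0: no horizontal applied forces, so C_x = 0.

C_x = 0, C_y = 44.47 kN, D_y = 43.28 kN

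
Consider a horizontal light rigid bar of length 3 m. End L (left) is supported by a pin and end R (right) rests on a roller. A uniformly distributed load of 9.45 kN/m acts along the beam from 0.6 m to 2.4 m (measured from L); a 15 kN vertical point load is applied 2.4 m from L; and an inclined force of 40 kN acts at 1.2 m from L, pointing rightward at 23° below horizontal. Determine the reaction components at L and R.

L_x = -36.82 kN, L_y = 20.88 kN, R_y = 26.76 kN

Resultant of the distributed load: 9.45 × 1.8 = 17.01 kN at 1.5 m from L.
Taking moments about L: R_y·3 − (9.45·1.8)·1.5 − 15·2.4 − 40·sin23°·1.2 = 0 → R_y = 80.2701/3 = 26.7567 ≈ 26.76 kN.
ΣF_y = 0: L_y + 26.7567 − 9.45·1.8 − 15 − 40·sin23° = 0 → L_y = 20.88 kN.
ΣF_x = 0: L_x + 40·cos23° = 0 → L_x = -36.82 kN.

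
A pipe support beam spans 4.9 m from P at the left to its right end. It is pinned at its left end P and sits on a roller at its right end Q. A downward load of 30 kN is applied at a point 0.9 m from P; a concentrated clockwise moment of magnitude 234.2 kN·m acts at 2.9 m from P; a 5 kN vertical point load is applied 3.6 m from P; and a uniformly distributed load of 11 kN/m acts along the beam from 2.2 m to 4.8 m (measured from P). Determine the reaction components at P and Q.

P_x = 0, P_y = -13.81 kN, Q_y = 77.41 kN

Resultant of the distributed load: 11 × 2.6 = 28.6 kN at 3.5 m from P.
ΣM about P: Q_y·4.9 − 30·0.9 − 234.2 − 5·3.6 − (11·2.6)·3.5 = 0 → Q_y = 379.3/4.9 = 77.4082 ≈ 77.41 kN.
ΣF_y = 0: P_y + 77.4082 − 30 − 5 − 11·2.6 = 0 → P_y = -13.81 kN.
ΣF_x = 0: no horizontal applied forces, so P_x = 0.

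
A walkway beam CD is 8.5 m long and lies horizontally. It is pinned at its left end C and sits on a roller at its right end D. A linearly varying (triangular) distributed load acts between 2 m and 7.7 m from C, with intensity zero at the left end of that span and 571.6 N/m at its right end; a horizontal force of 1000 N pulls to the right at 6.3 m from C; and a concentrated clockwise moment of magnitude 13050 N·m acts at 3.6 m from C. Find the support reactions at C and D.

Resultant of the triangular load: ½ × 571.6 × 5.7 = 1629.06 N, acting at 5.8 m from C (one-third of the span from the peak).
Moments about C: D_y·8.5 − (½·571.6·5.7)·5.8 − 13050 = 0 → D_y = 22498.548/8.5 = 2646.89 ≈ 2647 N.
ΣF_y = 0: C_y + 2646.89 − ½·571.6·5.7 = 0 → C_y = -1018 N.
ΣF_x = 0: C_x + 1000 = 0 → C_x = -1000 N.

C_x = -1000 N, C_y = -1018 N, D_y = 2647 N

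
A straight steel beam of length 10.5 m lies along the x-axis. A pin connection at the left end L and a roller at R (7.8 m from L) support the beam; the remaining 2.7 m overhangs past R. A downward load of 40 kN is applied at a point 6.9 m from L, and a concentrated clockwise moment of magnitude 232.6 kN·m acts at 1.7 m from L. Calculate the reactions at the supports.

Moments about L: R_y·7.8 − 40·6.9 − 232.6 = 0 → R_y = 508.6/7.8 = 65.2051 ≈ 65.21 kN.
ΣF_y = 0: L_y + 65.2051 − 40 = 0 → L_y = -25.21 kN.
ΣF_x = 0: no horizontal applied forces, so L_x = 0.

L_x = 0, L_y = -25.21 kN, R_y = 65.21 kN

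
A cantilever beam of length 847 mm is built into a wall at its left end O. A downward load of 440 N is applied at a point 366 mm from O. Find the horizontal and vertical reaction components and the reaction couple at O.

O_x = 0, O_y = 440.0 N, M_O = 161000 N·mm

ΣF_x = 0: O_x = 0.
ΣF_y = 0: O_y − 440 = 0 → O_y = 440.0 N.
ΣM about O: M_O − 440·366 = 0 → M_O = 161000 N·mm.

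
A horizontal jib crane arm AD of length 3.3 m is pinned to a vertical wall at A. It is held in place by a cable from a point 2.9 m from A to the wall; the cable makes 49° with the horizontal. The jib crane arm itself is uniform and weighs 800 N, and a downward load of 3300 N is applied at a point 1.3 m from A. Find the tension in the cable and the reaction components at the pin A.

T = 2563 N, A_x = 1682 N, A_y = 2166 N

ΣM about A: T·sin49°·2.9 − 800·1.65 − 3300·1.3 = 0 → T = 5610/(2.9·0.75471) = 2563.21 ≈ 2563 N.
ΣF_x = 0: A_x − T·cos49° = 0 → A_x = 2563.21 × 0.656059 = 1682 N.
ΣF_y = 0: A_y + T·sin49° − 800 − 3300 = 0 → A_y = 4100 − 2563.21 × 0.75471 = 2166 N.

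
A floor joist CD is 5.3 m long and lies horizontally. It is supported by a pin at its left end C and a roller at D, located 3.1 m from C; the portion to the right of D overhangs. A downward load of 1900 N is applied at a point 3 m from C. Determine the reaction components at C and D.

Moments about C: D_y·3.1 − 1900·3 = 0 → D_y = 5700/3.1 = 1838.71 ≈ 1839 N.
ΣF_y = 0: C_y + 1838.71 − 1900 = 0 → C_y = 61.29 N.
ΣF_x = 0: no horizontal applied forces, so C_x = 0.

C_x = 0, C_y = 61.29 N, D_y = 1839 N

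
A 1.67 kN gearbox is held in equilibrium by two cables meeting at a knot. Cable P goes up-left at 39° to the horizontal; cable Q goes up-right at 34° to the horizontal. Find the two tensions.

T_P = 1.448 kN, T_Q = 1.357 kN

ΣF_x = 0: −T_P·cos39° + T_Q·cos34° = 0 → T_Q = 0.937407·T_P.
ΣF_y = 0: T_P·sin39° + T_Q·sin34° = 1.67.
Substitute: T_P·(0.62932 + 0.937407·0.559193) = 1.67 → T_P = 1.44775 ≈ 1.448 kN.
Then T_Q = 0.937407 × 1.44775 = 1.357 kN.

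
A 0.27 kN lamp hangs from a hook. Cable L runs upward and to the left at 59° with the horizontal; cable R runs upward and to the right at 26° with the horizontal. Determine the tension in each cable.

ΣF_x = 0: −T_L·cos59° + T_R·cos26° = 0 → T_R = 0.573032·T_L.
ΣF_y = 0: T_L·sin59° + T_R·sin26° = 0.27.
Substitute: T_L·(0.857167 + 0.573032·0.438371) = 0.27 → T_L = 0.243601 ≈ 0.2436 kN.
Then T_R = 0.573032 × 0.243601 = 0.1396 kN.

T_L = 0.2436 kN, T_R = 0.1396 kN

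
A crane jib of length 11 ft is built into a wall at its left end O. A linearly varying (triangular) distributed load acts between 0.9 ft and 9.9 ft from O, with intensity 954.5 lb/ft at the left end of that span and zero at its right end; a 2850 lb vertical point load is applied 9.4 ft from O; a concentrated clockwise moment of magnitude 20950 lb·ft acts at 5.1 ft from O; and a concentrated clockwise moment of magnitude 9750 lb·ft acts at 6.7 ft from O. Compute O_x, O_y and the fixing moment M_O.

Resultant of the triangular load: ½ × 954.5 × 9 = 4295.25 lb, acting at 3.9 ft from O (one-third of the span from the peak).
ΣF_x = 0: O_x = 0.
ΣF_y = 0: O_y − ½·954.5·9 − 2850 = 0 → O_y = 7145 lb.
ΣM about O: M_O − (½·954.5·9)·3.9 − 2850·9.4 − 20950 − 9750 = 0 → M_O = 74240 lb·ft.

O_x = 0, O_y = 7145 lb, M_O = 74240 lb·ft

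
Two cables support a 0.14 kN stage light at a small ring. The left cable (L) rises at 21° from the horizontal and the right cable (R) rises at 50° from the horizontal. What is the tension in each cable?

ΣF_x = 0: −T_L·cos21° + T_R·cos50° = 0 → T_R = 1.45239·T_L.
ΣF_y = 0: T_L·sin21° + T_R·sin50° = 0.14.
Substitute: T_L·(0.358368 + 1.45239·0.766044) = 0.14 → T_L = 0.0951758 ≈ 0.09518 kN.
Then T_R = 1.45239 × 0.0951758 = 0.1382 kN.

T_L = 0.09518 kN, T_R = 0.1382 kN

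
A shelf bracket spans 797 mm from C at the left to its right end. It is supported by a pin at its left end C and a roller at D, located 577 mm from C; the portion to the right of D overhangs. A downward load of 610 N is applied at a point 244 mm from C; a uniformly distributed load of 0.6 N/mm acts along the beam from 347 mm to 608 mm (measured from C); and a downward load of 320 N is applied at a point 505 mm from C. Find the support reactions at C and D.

C_x = 0, C_y = 419.0 N, D_y = 667.6 N

Resultant of the distributed load: 0.6 × 261 = 156.6 N at 477.5 mm from C.
ΣM about C: D_y·577 − 610·244 − (0.6·261)·477.5 − 320·505 = 0 → D_y = 385216.5/577 = 667.62 ≈ 667.6 N.
ΣF_y = 0: C_y + 667.62 − 610 − 0.6·261 − 320 = 0 → C_y = 419.0 N.
ΣF_x = 0: no horizontal applied forces, so C_x = 0.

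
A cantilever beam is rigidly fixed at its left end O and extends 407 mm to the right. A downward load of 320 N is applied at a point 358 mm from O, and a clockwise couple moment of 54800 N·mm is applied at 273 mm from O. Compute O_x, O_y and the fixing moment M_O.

O_x = 0, O_y = 320.0 N, M_O = 169400 N·mm

ΣF_x = 0: O_x = 0.
ΣF_y = 0: O_y − 320 = 0 → O_y = 320.0 N.
ΣM about O: M_O − 320·358 − 54800 = 0 → M_O = 169400 N·mm.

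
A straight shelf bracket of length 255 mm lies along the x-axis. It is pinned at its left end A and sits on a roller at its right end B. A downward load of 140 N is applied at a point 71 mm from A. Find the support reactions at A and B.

ΣM about A: B_y·255 − 140·71 = 0 → B_y = 9940/255 = 38.9804 ≈ 38.98 N.
ΣF_y = 0: A_y + 38.9804 − 140 = 0 → A_y = 101.0 N.
ΣF_x = 0: no horizontal applied forces, so A_x = 0.

A_x = 0, A_y = 101.0 N, B_y = 38.98 N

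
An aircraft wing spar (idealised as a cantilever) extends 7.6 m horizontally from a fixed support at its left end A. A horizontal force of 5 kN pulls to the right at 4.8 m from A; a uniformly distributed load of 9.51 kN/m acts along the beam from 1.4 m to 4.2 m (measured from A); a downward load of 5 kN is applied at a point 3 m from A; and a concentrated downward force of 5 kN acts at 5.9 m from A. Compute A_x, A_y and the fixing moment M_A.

Resultant of the distributed load: 9.51 × 2.8 = 26.628 kN at 2.8 m from A.
ΣF_x = 0: A_x + 5 = 0 → A_x = -5.000 kN.
ΣF_y = 0: A_y − 9.51·2.8 − 5 − 5 = 0 → A_y = 36.63 kN.
ΣM about A: M_A − (9.51·2.8)·2.8 − 5·3 − 5·5.9 = 0 → M_A = 119.1 kN·m.

A_x = -5.000 kN, A_y = 36.63 kN, M_A = 119.1 kN·m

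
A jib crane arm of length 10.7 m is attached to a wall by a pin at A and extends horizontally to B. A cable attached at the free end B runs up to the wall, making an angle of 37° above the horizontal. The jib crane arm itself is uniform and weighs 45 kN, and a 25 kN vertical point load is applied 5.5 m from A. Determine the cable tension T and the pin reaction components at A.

ΣM about A: T·sin37°·10.7 − 45·5.35 − 25·5.5 = 0 → T = 378.25/(10.7·0.601815) = 58.7398 ≈ 58.74 kN.
ΣF_x = 0: A_x − T·cos37° = 0 → A_x = 58.7398 × 0.798636 = 46.91 kN.
ΣF_y = 0: A_y + T·sin37° − 45 − 25 = 0 → A_y = 70 − 58.7398 × 0.601815 = 34.65 kN.

T = 58.74 kN, A_x = 46.91 kN, A_y = 34.65 kN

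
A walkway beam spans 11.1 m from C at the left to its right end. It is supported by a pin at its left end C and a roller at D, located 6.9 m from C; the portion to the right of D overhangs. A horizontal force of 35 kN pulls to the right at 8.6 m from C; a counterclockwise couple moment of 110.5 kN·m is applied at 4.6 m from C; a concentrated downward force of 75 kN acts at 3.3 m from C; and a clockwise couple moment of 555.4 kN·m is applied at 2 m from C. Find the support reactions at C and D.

C_x = -35.00 kN, C_y = -25.35 kN, D_y = 100.3 kN

Moments about C: D_y·6.9 + 110.5 − 75·3.3 − 555.4 = 0 → D_y = 692.4/6.9 = 100.348 ≈ 100.3 kN.
ΣF_y = 0: C_y + 100.348 − 75 = 0 → C_y = -25.35 kN.
ΣF_x = 0: C_x + 35 = 0 → C_x = -35.00 kN.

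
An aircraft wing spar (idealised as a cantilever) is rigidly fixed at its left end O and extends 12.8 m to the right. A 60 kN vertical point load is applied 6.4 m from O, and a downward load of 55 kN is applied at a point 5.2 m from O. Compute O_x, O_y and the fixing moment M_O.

ΣF_x = 0: O_x = 0.
ΣF_y = 0: O_y − 60 − 55 = 0 → O_y = 115.0 kN.
ΣM about O: M_O − 60·6.4 − 55·5.2 = 0 → M_O = 670.0 kN·m.

O_x = 0, O_y = 115.0 kN, M_O = 670.0 kN·m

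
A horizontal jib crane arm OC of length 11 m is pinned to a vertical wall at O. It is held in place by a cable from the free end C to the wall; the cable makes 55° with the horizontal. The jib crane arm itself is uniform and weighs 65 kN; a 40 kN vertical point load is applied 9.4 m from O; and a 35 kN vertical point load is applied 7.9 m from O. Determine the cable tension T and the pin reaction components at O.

T = 112.1 kN, O_x = 64.29 kN, O_y = 48.18 kN

ΣM about O: T·sin55°·11 − 65·5.5 − 40·9.4 − 35·7.9 = 0 → T = 1010/(11·0.819152) = 112.089 ≈ 112.1 kN.
ΣF_x = 0: O_x − T·cos55° = 0 → O_x = 112.089 × 0.573576 = 64.29 kN.
ΣF_y = 0: O_y + T·sin55° − 65 − 40 − 35 = 0 → O_y = 140 − 112.089 × 0.819152 = 48.18 kN.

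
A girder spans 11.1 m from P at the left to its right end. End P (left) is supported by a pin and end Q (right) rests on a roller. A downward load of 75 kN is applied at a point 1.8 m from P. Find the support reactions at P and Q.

ΣM about P: Q_y·11.1 − 75·1.8 = 0 → Q_y = 135/11.1 = 12.1622 ≈ 12.16 kN.
ΣF_y = 0: P_y + 12.1622 − 75 = 0 → P_y = 62.84 kN.
ΣF_x = 0: no horizontal applied forces, so P_x = 0.

P_x = 0, P_y = 62.84 kN, Q_y = 12.16 kN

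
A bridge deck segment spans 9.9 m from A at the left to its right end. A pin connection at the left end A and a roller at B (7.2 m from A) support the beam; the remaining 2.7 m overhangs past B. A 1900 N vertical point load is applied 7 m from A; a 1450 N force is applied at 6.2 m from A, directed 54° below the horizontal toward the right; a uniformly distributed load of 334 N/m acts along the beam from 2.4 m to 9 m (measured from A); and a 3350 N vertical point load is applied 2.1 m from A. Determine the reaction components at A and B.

A_x = -852.3 N, A_y = 3048 N, B_y = 5580 N

Resultant of the distributed load: 334 × 6.6 = 2204.4 N at 5.7 m from A.
Moments about A: B_y·7.2 − 1900·7 − 1450·sin54°·6.2 − (334·6.6)·5.7 − 3350·2.1 = 0 → B_y = 40173.1/7.2 = 5579.6 ≈ 5580 N.
ΣF_y = 0: A_y + 5579.6 − 1900 − 1450·sin54° − 334·6.6 − 3350 = 0 → A_y = 3048 N.
ΣF_x = 0: A_x + 1450·cos54° = 0 → A_x = -852.3 N.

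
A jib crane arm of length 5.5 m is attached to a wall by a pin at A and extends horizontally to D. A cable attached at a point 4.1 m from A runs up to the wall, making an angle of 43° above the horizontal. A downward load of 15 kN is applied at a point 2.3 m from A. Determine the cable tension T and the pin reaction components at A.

T = 12.34 kN, A_x = 9.024 kN, A_y = 6.585 kN

ΣM about A: T·sin43°·4.1 − 15·2.3 = 0 → T = 34.5/(4.1·0.681998) = 12.3382 ≈ 12.34 kN.
ΣF_x = 0: A_x − T·cos43° = 0 → A_x = 12.3382 × 0.731354 = 9.024 kN.
ΣF_y = 0: A_y + T·sin43° − 15 = 0 → A_y = 15 − 12.3382 × 0.681998 = 6.585 kN.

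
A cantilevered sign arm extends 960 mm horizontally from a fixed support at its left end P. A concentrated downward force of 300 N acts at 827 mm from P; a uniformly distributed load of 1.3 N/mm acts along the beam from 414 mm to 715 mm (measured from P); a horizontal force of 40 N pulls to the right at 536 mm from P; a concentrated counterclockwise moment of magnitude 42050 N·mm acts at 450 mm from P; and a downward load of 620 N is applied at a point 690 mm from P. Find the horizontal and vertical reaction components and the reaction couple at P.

Resultant of the distributed load: 1.3 × 301 = 391.3 N at 564.5 mm from P.
ΣF_x = 0: P_x + 40 = 0 → P_x = -40.00 N.
ΣF_y = 0: P_y − 300 − 1.3·301 − 620 = 0 → P_y = 1311 N.
ΣM about P: M_P − 300·827 − (1.3·301)·564.5 + 42050 − 620·690 = 0 → M_P = 854700 N·mm.

P_x = -40.00 N, P_y = 1311 N, M_P = 854700 N·mm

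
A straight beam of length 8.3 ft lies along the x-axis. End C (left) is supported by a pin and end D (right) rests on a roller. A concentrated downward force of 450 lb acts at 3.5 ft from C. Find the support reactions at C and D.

C_x = 0, C_y = 260.2 lb, D_y = 189.8 lb

Taking moments about C: D_y·8.3 − 450·3.5 = 0 → D_y = 1575/8.3 = 189.759 ≈ 189.8 lb.
ΣF_y = 0: C_y + 189.759 − 450 = 0 → C_y = 260.2 lb.
ΣF_x = 0: no horizontal applied forces, so C_x = 0.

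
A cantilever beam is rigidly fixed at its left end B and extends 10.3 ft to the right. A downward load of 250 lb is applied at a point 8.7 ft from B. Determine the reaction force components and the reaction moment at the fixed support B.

B_x = 0, B_y = 250.0 lb, M_B = 2175 lb·ft

ΣF_x = 0: B_x = 0.
ΣF_y = 0: B_y − 250 = 0 → B_y = 250.0 lb.
ΣM about B: M_B − 250·8.7 = 0 → M_B = 2175 lb·ft.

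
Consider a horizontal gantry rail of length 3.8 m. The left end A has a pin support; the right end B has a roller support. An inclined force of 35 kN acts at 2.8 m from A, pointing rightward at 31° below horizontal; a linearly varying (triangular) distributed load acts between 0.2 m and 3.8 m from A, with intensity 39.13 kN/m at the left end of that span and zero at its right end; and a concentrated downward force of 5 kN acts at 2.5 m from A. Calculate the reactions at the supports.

A_x = -30.00 kN, A_y = 50.94 kN, B_y = 42.52 kN

Resultant of the triangular load: ½ × 39.13 × 3.6 = 70.434 kN, acting at 1.4 m from A (one-third of the span from the peak).
Moments about A: B_y·3.8 − 35·sin31°·2.8 − (½·39.13·3.6)·1.4 − 5·2.5 = 0 → B_y = 161.581/3.8 = 42.5213 ≈ 42.52 kN.
ΣF_y = 0: A_y + 42.5213 − 35·sin31° − ½·39.13·3.6 − 5 = 0 → A_y = 50.94 kN.
ΣF_x = 0: A_x + 35·cos31° = 0 → A_x = -30.00 kN.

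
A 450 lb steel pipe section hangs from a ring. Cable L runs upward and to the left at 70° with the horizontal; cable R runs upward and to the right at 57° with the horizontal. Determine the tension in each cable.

T_L = 306.9 lb, T_R = 192.7 lb

ΣF_x = 0: −T_L·cos70° + T_R·cos57° = 0 → T_R = 0.627976·T_L.
ΣF_y = 0: T_L·sin70° + T_R·sin57° = 450.
Substitute: T_L·(0.939693 + 0.627976·0.838671) = 450 → T_L = 306.883 ≈ 306.9 lb.
Then T_R = 0.627976 × 306.883 = 192.7 lb.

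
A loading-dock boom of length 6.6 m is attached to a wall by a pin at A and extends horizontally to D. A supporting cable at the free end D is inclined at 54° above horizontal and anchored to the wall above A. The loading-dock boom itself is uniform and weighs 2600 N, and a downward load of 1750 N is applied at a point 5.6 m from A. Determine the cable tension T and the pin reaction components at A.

T = 3442 N, A_x = 2023 N, A_y = 1565 N

ΣM about A: T·sin54°·6.6 − 2600·3.3 − 1750·5.6 = 0 → T = 18380/(6.6·0.809017) = 3442.26 ≈ 3442 N.
ΣF_x = 0: A_x − T·cos54° = 0 → A_x = 3442.26 × 0.587785 = 2023 N.
ΣF_y = 0: A_y + T·sin54° − 2600 − 1750 = 0 → A_y = 4350 − 3442.26 × 0.809017 = 1565 N.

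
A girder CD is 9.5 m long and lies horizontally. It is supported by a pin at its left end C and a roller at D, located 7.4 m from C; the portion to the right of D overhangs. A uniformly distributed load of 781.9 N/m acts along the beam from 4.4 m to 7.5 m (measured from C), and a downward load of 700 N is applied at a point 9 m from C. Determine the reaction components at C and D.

Resultant of the distributed load: 781.9 × 3.1 = 2423.89 N at 5.95 m from C.
Moments about C: D_y·7.4 − (781.9·3.1)·5.95 − 700·9 = 0 → D_y = 20722.1455/7.4 = 2800.29 ≈ 2800 N.
ΣF_y = 0: C_y + 2800.29 − 781.9·3.1 − 700 = 0 → C_y = 323.6 N.
ΣF_x = 0: no horizontal applied forces, so C_x = 0.

C_x = 0, C_y = 323.6 N, D_y = 2800 N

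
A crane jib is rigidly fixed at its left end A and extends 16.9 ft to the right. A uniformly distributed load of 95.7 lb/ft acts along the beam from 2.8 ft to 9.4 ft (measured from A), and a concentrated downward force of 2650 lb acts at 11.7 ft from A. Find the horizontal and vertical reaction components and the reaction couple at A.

Resultant of the distributed load: 95.7 × 6.6 = 631.62 lb at 6.1 ft from A.
ΣF_x = 0: A_x = 0.
ΣF_y = 0: A_y − 95.7·6.6 − 2650 = 0 → A_y = 3282 lb.
ΣM about A: M_A − (95.7·6.6)·6.1 − 2650·11.7 = 0 → M_A = 34860 lb·ft.

A_x = 0, A_y = 3282 lb, M_A = 34860 lb·ft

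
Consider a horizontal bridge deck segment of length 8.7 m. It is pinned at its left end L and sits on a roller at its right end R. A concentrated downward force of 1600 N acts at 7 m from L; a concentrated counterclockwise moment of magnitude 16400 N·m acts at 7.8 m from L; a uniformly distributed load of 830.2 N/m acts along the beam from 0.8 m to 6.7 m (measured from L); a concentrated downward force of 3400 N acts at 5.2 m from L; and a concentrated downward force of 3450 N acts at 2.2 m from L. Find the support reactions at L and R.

L_x = 0, L_y = 8930 N, R_y = 4418 N

Resultant of the distributed load: 830.2 × 5.9 = 4898.18 N at 3.75 m from L.
Taking moments about L: R_y·8.7 − 1600·7 + 16400 − (830.2·5.9)·3.75 − 3400·5.2 − 3450·2.2 = 0 → R_y = 38438.175/8.7 = 4418.18 ≈ 4418 N.
ΣF_y = 0: L_y + 4418.18 − 1600 − 830.2·5.9 − 3400 − 3450 = 0 → L_y = 8930 N.
ΣF_x = 0: no horizontal applied forces, so L_x = 0.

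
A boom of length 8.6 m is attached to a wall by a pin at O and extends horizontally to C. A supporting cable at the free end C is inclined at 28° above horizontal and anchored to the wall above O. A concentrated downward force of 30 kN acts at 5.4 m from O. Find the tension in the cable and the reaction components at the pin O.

ΣM about O: T·sin28°·8.6 − 30·5.4 = 0 → T = 162/(8.6·0.469472) = 40.1242 ≈ 40.12 kN.
ΣF_x = 0: O_x − T·cos28° = 0 → O_x = 40.1242 × 0.882948 = 35.43 kN.
ΣF_y = 0: O_y + T·sin28° − 30 = 0 → O_y = 30 − 40.1242 × 0.469472 = 11.16 kN.

T = 40.12 kN, O_x = 35.43 kN, O_y = 11.16 kN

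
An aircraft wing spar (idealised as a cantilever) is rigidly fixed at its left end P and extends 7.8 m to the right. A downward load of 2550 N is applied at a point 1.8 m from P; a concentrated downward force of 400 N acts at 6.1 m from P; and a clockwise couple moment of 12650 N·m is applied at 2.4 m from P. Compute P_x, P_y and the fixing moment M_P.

ΣF_x = 0: P_x = 0.
ΣF_y = 0: P_y − 2550 − 400 = 0 → P_y = 2950 N.
ΣM about P: M_P − 2550·1.8 − 400·6.1 − 12650 = 0 → M_P = 19680 N·m.

P_x = 0, P_y = 2950 N, M_P = 19680 N·m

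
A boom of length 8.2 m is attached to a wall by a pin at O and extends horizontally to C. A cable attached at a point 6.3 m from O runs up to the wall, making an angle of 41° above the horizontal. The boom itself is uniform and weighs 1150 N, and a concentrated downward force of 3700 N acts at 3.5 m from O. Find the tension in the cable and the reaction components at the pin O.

T = 4274 N, O_x = 3226 N, O_y = 2046 N

ΣM about O: T·sin41°·6.3 − 1150·4.1 − 3700·3.5 = 0 → T = 17665/(6.3·0.656059) = 4273.96 ≈ 4274 N.
ΣF_x = 0: O_x − T·cos41° = 0 → O_x = 4273.96 × 0.75471 = 3226 N.
ΣF_y = 0: O_y + T·sin41° − 1150 − 3700 = 0 → O_y = 4850 − 4273.96 × 0.656059 = 2046 N.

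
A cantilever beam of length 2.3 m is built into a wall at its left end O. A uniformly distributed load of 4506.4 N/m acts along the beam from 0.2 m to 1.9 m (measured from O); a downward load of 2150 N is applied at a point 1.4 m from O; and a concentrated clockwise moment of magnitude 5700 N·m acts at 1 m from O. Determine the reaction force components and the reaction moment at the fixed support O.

Resultant of the distributed load: 4506.4 × 1.7 = 7660.88 N at 1.05 m from O.
ΣF_x = 0: O_x = 0.
ΣF_y = 0: O_y − 4506.4·1.7 − 2150 = 0 → O_y = 9811 N.
ΣM about O: M_O − (4506.4·1.7)·1.05 − 2150·1.4 − 5700 = 0 → M_O = 16750 N·m.

O_x = 0, O_y = 9811 N, M_O = 16750 N·m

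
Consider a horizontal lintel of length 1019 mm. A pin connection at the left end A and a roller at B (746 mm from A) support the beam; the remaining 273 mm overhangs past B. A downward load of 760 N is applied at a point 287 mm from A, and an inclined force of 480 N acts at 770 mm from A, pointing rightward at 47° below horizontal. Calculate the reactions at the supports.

Taking moments about A: B_y·746 − 760·287 − 480·sin47°·770 = 0 → B_y = 488428/746 = 654.729 ≈ 654.7 N.
ΣF_y = 0: A_y + 654.729 − 760 − 480·sin47° = 0 → A_y = 456.3 N.
ΣF_x = 0: A_x + 480·cos47° = 0 → A_x = -327.4 N.

A_x = -327.4 N, A_y = 456.3 N, B_y = 654.7 N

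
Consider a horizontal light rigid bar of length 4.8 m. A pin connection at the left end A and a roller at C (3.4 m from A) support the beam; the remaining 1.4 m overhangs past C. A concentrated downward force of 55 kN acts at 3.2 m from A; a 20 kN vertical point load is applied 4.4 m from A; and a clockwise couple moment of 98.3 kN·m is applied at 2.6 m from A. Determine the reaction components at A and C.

A_x = 0, A_y = -31.56 kN, C_y = 106.6 kN

Moments about A: C_y·3.4 − 55·3.2 − 20·4.4 − 98.3 = 0 → C_y = 362.3/3.4 = 106.559 ≈ 106.6 kN.
ΣF_y = 0: A_y + 106.559 − 55 − 20 = 0 → A_y = -31.56 kN.
ΣF_x = 0: no horizontal applied forces, so A_x = 0.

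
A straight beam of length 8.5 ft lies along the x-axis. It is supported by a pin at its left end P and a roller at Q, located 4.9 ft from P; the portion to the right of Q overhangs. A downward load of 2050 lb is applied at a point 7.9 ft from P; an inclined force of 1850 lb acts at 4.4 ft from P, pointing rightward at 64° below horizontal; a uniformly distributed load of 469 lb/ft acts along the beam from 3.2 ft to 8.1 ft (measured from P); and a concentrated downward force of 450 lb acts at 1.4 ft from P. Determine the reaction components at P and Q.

Resultant of the distributed load: 469 × 4.9 = 2298.1 lb at 5.65 ft from P.
Moments about P: Q_y·4.9 − 2050·7.9 − 1850·sin64°·4.4 − (469·4.9)·5.65 − 450·1.4 = 0 → Q_y = 37125.4/4.9 = 7576.61 ≈ 7577 lb.
ΣF_y = 0: P_y + 7576.61 − 2050 − 1850·sin64° − 469·4.9 − 450 = 0 → P_y = -1116 lb.
ΣF_x = 0: P_x + 1850·cos64° = 0 → P_x = -811.0 lb.

P_x = -811.0 lb, P_y = -1116 lb, Q_y = 7577 lb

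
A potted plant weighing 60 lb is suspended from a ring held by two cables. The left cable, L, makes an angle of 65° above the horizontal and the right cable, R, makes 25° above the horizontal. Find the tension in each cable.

ΣF_x = 0: −T_L·cos65° + T_R·cos25° = 0 → T_R = 0.466308·T_L.
ΣF_y = 0: T_L·sin65° + T_R·sin25° = 60.
Substitute: T_L·(0.906308 + 0.466308·0.422618) = 60 → T_L = 54.3785 ≈ 54.38 lb.
Then T_R = 0.466308 × 54.3785 = 25.36 lb.

T_L = 54.38 lb, T_R = 25.36 lb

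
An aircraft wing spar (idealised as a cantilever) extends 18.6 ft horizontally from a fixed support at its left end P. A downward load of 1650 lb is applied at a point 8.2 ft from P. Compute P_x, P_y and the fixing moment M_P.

ΣF_x = 0: P_x = 0.
ΣF_y = 0: P_y − 1650 = 0 → P_y = 1650 lb.
ΣM about P: M_P − 1650·8.2 = 0 → M_P = 13530 lb·ft.

P_x = 0, P_y = 1650 lb, M_P = 13530 lb·ft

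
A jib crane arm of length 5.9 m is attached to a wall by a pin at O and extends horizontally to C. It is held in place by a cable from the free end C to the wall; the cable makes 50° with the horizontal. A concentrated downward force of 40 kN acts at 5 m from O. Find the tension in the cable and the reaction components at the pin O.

T = 44.25 kN, O_x = 28.44 kN, O_y = 6.102 kN

ΣM about O: T·sin50°·5.9 − 40·5 = 0 → T = 200/(5.9·0.766044) = 44.2511 ≈ 44.25 kN.
ΣF_x = 0: O_x − T·cos50° = 0 → O_x = 44.2511 × 0.642788 = 28.44 kN.
ΣF_y = 0: O_y + T·sin50° − 40 = 0 → O_y = 40 − 44.2511 × 0.766044 = 6.102 kN.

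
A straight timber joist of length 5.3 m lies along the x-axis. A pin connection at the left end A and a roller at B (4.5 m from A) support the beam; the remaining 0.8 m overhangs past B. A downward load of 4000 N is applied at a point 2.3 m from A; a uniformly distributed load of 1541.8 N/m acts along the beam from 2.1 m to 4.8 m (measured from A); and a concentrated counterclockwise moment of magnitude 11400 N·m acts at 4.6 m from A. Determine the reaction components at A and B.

Resultant of the distributed load: 1541.8 × 2.7 = 4162.86 N at 3.45 m from A.
Taking moments about A: B_y·4.5 − 4000·2.3 − (1541.8·2.7)·3.45 + 11400 = 0 → B_y = 12161.867/4.5 = 2702.64 ≈ 2703 N.
ΣF_y = 0: A_y + 2702.64 − 4000 − 1541.8·2.7 = 0 → A_y = 5460 N.
ΣF_x = 0: no horizontal applied forces, so A_x = 0.

A_x = 0, A_y = 5460 N, B_y = 2703 N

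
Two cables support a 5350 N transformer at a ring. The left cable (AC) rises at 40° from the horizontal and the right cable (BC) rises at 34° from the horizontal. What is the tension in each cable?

T_AC = 4614 N, T_BC = 4263 N

ΣF_x = 0: −T_AC·cos40° + T_BC·cos34° = 0 → T_BC = 0.924017·T_AC.
ΣF_y = 0: T_AC·sin40° + T_BC·sin34° = 5350.
Substitute: T_AC·(0.642788 + 0.924017·0.559193) = 5350 → T_AC = 4614.09 ≈ 4614 N.
Then T_BC = 0.924017 × 4614.09 = 4263 N.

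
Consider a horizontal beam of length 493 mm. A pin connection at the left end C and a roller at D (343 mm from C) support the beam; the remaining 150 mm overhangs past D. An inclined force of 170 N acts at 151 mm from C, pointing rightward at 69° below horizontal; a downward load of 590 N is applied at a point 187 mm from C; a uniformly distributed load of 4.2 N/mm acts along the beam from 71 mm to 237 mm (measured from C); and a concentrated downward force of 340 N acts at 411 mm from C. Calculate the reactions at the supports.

C_x = -60.92 N, C_y = 673.9 N, D_y = 1112 N

Resultant of the distributed load: 4.2 × 166 = 697.2 N at 154 mm from C.
Taking moments about C: D_y·343 − 170·sin69°·151 − 590·187 − (4.2·166)·154 − 340·411 = 0 → D_y = 381404/343 = 1111.97 ≈ 1112 N.
ΣF_y = 0: C_y + 1111.97 − 170·sin69° − 590 − 4.2·166 − 340 = 0 → C_y = 673.9 N.
ΣF_x = 0: C_x + 170·cos69° = 0 → C_x = -60.92 N.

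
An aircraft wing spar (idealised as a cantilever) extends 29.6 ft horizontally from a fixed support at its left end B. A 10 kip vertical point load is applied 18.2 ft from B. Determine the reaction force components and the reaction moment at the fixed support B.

ΣF_x = 0: B_x = 0.
ΣF_y = 0: B_y − 10 = 0 → B_y = 10.00 kip.
ΣM about B: M_B − 10·18.2 = 0 → M_B = 182.0 kip·ft.

B_x = 0, B_y = 10.00 kip, M_B = 182.0 kip·ft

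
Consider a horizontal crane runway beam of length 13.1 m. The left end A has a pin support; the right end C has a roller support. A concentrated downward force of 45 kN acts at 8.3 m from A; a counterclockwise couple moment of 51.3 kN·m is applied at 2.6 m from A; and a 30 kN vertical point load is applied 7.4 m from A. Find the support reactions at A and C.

ΣM about A: C_y·13.1 − 45·8.3 + 51.3 − 30·7.4 = 0 → C_y = 544.2/13.1 = 41.542 ≈ 41.54 kN.
ΣF_y = 0: A_y + 41.542 − 45 − 30 = 0 → A_y = 33.46 kN.
ΣF_x = 0: no horizontal applied forces, so A_x = 0.

A_x = 0, A_y = 33.46 kN, C_y = 41.54 kN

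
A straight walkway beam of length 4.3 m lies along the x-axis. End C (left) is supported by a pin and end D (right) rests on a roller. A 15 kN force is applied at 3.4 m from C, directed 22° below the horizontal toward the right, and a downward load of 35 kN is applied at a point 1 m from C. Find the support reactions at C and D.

Moments about C: D_y·4.3 − 15·sin22°·3.4 − 35·1 = 0 → D_y = 54.1049/4.3 = 12.5825 ≈ 12.58 kN.
ΣF_y = 0: C_y + 12.5825 − 15·sin22° − 35 = 0 → C_y = 28.04 kN.
ΣF_x = 0: C_x + 15·cos22° = 0 → C_x = -13.91 kN.

C_x = -13.91 kN, C_y = 28.04 kN, D_y = 12.58 kN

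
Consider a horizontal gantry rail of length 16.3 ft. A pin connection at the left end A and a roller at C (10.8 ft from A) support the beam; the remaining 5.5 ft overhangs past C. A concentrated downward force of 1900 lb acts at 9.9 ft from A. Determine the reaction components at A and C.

A_x = 0, A_y = 158.3 lb, C_y = 1742 lb

ΣM about A: C_y·10.8 − 1900·9.9 = 0 → C_y = 18810/10.8 = 1741.67 ≈ 1742 lb.
ΣF_y = 0: A_y + 1741.67 − 1900 = 0 → A_y = 158.3 lb.
ΣF_x = 0: no horizontal applied forces, so A_x = 0.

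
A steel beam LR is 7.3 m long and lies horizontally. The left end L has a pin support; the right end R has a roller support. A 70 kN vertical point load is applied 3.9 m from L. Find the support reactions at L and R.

L_x = 0, L_y = 32.60 kN, R_y = 37.40 kN

Taking moments about L: R_y·7.3 − 70·3.9 = 0 → R_y = 273/7.3 = 37.3973 ≈ 37.40 kN.
ΣF_y = 0: L_y + 37.3973 − 70 = 0 → L_y = 32.60 kN.
ΣF_x = 0: no horizontal applied forces, so L_x = 0.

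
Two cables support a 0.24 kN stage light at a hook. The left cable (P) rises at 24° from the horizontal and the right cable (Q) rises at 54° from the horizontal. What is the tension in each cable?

T_P = 0.1442 kN, T_Q = 0.2241 kN

ΣF_x = 0: −T_P·cos24° + T_Q·cos54° = 0 → T_Q = 1.55422·T_P.
ΣF_y = 0: T_P·sin24° + T_Q·sin54° = 0.24.
Substitute: T_P·(0.406737 + 1.55422·0.809017) = 0.24 → T_P = 0.14422 ≈ 0.1442 kN.
Then T_Q = 1.55422 × 0.14422 = 0.2241 kN.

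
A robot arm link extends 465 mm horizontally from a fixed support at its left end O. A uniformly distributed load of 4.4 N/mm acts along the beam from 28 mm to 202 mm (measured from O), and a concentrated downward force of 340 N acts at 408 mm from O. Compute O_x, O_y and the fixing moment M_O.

O_x = 0, O_y = 1106 N, M_O = 226800 N·mm

Resultant of the distributed load: 4.4 × 174 = 765.6 N at 115 mm from O.
ΣF_x = 0: O_x = 0.
ΣF_y = 0: O_y − 4.4·174 − 340 = 0 → O_y = 1106 N.
ΣM about O: M_O − (4.4·174)·115 − 340·408 = 0 → M_O = 226800 N·mm.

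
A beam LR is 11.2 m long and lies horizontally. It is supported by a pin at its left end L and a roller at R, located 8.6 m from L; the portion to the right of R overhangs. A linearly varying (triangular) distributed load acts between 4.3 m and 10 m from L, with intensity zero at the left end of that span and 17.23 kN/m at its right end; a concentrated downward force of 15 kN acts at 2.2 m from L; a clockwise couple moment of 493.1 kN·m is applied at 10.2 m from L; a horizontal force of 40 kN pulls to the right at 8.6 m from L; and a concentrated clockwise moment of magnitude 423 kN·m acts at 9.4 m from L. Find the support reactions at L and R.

Resultant of the triangular load: ½ × 17.23 × 5.7 = 49.1055 kN, acting at 8.1 m from L (one-third of the span from the peak).
ΣM about L: R_y·8.6 − (½·17.23·5.7)·8.1 − 15·2.2 − 493.1 − 423 = 0 → R_y = 1346.85455/8.6 = 156.611 ≈ 156.6 kN.
ΣF_y = 0: L_y + 156.611 − ½·17.23·5.7 − 15 = 0 → L_y = -92.51 kN.
ΣF_x = 0: L_x + 40 = 0 → L_x = -40.00 kN.

L_x = -40.00 kN, L_y = -92.51 kN, R_y = 156.6 kN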